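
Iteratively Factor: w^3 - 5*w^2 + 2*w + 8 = (w - 2)*(w^2 - 3*w - 4) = (w - 4)*(w - 2)*(w + 1)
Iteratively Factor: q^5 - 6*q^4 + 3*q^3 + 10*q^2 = (q - 5)*(q^4 - q^3 - 2*q^2) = (q - 5)*(q - 2)*(q^3 + q^2) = q*(q - 5)*(q - 2)*(q^2 + q) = q*(q - 5)*(q - 2)*(q + 1)*(q)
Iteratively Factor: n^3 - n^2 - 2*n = (n + 1)*(n^2 - 2*n) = n*(n + 1)*(n - 2)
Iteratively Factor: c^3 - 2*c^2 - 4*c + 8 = (c - 2)*(c^2 - 4) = (c - 2)^2*(c + 2)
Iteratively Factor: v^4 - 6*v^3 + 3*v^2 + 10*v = (v - 5)*(v^3 - v^2 - 2*v) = v*(v - 5)*(v^2 - v - 2) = v*(v - 5)*(v - 2)*(v + 1)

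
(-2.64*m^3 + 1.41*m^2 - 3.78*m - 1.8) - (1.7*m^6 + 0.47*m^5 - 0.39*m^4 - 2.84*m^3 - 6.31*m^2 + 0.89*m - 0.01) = -1.7*m^6 - 0.47*m^5 + 0.39*m^4 + 0.2*m^3 + 7.72*m^2 - 4.67*m - 1.79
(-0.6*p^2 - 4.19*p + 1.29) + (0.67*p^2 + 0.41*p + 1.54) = 0.0700000000000001*p^2 - 3.78*p + 2.83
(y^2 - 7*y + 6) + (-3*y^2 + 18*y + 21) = -2*y^2 + 11*y + 27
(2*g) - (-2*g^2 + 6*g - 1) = 2*g^2 - 4*g + 1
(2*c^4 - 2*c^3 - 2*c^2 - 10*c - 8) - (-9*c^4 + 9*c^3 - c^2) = 11*c^4 - 11*c^3 - c^2 - 10*c - 8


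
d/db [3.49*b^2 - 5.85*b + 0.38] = 6.98*b - 5.85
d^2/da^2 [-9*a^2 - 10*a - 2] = -18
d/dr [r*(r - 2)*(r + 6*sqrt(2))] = 3*r^2 - 4*r + 12*sqrt(2)*r - 12*sqrt(2)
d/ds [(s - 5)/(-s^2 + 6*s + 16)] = (-s^2 + 6*s + 2*(s - 5)*(s - 3) + 16)/(-s^2 + 6*s + 16)^2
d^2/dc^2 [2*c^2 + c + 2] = 4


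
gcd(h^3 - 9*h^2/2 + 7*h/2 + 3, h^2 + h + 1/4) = h + 1/2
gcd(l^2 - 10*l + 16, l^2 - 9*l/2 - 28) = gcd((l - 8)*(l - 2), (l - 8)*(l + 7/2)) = l - 8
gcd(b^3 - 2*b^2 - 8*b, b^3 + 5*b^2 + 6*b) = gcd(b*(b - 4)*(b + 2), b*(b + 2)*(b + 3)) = b^2 + 2*b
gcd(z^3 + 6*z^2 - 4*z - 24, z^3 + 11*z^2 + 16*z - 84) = z^2 + 4*z - 12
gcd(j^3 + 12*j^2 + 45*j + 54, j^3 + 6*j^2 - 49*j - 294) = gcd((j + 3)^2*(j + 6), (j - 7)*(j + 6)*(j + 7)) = j + 6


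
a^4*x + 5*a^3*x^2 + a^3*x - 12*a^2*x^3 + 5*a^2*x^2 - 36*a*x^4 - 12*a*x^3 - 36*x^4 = (a - 3*x)*(a + 2*x)*(a + 6*x)*(a*x + x)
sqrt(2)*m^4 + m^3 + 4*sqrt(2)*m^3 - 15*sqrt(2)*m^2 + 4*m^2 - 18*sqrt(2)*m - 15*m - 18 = (m - 3)*(m + 6)*(m + sqrt(2)/2)*(sqrt(2)*m + sqrt(2))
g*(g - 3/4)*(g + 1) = g^3 + g^2/4 - 3*g/4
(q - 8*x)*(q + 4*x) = q^2 - 4*q*x - 32*x^2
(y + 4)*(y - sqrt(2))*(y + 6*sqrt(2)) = y^3 + 4*y^2 + 5*sqrt(2)*y^2 - 12*y + 20*sqrt(2)*y - 48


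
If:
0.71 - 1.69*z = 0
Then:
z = 0.42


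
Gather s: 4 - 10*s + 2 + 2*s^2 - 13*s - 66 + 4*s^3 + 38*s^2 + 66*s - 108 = 4*s^3 + 40*s^2 + 43*s - 168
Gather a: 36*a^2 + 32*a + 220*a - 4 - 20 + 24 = 36*a^2 + 252*a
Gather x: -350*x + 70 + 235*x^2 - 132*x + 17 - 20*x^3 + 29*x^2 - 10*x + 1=-20*x^3 + 264*x^2 - 492*x + 88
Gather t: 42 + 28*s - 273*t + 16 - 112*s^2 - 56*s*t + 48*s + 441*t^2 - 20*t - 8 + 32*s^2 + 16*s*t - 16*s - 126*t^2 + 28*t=-80*s^2 + 60*s + 315*t^2 + t*(-40*s - 265) + 50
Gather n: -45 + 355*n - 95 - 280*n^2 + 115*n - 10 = -280*n^2 + 470*n - 150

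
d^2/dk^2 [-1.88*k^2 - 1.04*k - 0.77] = -3.76000000000000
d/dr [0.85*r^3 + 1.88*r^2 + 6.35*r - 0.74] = 2.55*r^2 + 3.76*r + 6.35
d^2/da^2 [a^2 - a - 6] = 2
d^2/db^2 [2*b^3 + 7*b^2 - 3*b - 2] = 12*b + 14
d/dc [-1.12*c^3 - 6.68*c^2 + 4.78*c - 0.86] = -3.36*c^2 - 13.36*c + 4.78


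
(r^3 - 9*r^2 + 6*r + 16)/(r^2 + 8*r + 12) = (r^3 - 9*r^2 + 6*r + 16)/(r^2 + 8*r + 12)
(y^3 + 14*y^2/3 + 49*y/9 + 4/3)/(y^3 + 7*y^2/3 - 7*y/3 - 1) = (y + 4/3)/(y - 1)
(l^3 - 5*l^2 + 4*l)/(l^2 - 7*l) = (l^2 - 5*l + 4)/(l - 7)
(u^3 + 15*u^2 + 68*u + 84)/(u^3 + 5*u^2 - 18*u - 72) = (u^2 + 9*u + 14)/(u^2 - u - 12)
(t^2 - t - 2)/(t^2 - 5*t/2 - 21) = 2*(-t^2 + t + 2)/(-2*t^2 + 5*t + 42)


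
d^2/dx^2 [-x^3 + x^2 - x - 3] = 2 - 6*x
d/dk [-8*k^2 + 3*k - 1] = 3 - 16*k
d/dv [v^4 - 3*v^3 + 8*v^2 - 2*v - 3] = 4*v^3 - 9*v^2 + 16*v - 2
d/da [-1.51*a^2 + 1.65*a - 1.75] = 1.65 - 3.02*a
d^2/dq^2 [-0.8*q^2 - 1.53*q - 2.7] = -1.60000000000000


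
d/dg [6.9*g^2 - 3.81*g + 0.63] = 13.8*g - 3.81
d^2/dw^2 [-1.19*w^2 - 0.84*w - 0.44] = -2.38000000000000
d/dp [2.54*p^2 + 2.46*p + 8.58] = 5.08*p + 2.46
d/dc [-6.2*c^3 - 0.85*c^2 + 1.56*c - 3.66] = -18.6*c^2 - 1.7*c + 1.56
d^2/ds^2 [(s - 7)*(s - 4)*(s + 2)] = 6*s - 18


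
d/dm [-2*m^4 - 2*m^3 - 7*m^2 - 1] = 2*m*(-4*m^2 - 3*m - 7)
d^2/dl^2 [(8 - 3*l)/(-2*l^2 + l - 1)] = 2*((19 - 18*l)*(2*l^2 - l + 1) + (3*l - 8)*(4*l - 1)^2)/(2*l^2 - l + 1)^3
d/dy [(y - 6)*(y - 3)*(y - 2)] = 3*y^2 - 22*y + 36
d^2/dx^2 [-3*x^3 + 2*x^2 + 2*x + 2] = 4 - 18*x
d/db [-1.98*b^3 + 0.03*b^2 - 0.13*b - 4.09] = -5.94*b^2 + 0.06*b - 0.13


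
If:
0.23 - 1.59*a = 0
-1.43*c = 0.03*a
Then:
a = 0.14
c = -0.00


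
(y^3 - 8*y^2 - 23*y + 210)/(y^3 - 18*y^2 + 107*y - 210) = (y + 5)/(y - 5)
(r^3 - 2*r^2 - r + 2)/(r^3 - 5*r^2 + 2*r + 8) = (r - 1)/(r - 4)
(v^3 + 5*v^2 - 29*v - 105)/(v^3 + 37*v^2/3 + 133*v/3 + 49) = 3*(v - 5)/(3*v + 7)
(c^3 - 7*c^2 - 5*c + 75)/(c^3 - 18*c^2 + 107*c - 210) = (c^2 - 2*c - 15)/(c^2 - 13*c + 42)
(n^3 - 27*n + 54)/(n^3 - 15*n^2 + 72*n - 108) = (n^2 + 3*n - 18)/(n^2 - 12*n + 36)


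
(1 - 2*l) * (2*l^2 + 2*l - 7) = -4*l^3 - 2*l^2 + 16*l - 7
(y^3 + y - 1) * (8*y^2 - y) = 8*y^5 - y^4 + 8*y^3 - 9*y^2 + y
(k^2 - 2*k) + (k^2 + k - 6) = 2*k^2 - k - 6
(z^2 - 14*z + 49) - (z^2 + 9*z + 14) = 35 - 23*z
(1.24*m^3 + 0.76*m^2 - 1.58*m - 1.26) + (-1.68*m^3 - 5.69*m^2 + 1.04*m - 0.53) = -0.44*m^3 - 4.93*m^2 - 0.54*m - 1.79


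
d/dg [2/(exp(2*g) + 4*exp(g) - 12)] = 4*(-exp(g) - 2)*exp(g)/(exp(2*g) + 4*exp(g) - 12)^2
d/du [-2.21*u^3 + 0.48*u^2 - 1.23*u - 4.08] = -6.63*u^2 + 0.96*u - 1.23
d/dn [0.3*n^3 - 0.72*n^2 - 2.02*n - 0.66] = 0.9*n^2 - 1.44*n - 2.02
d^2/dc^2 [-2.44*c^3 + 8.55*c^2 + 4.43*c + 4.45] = 17.1 - 14.64*c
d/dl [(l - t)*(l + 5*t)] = 2*l + 4*t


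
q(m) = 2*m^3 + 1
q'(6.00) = 216.00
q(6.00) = 433.00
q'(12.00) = 864.00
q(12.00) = 3457.00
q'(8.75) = 459.38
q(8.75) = 1340.84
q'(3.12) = 58.41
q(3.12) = 61.74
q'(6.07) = 221.07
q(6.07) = 448.30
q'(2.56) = 39.32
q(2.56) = 34.55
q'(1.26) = 9.53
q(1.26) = 5.00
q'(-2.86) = 49.08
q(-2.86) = -45.79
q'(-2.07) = 25.71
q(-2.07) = -16.74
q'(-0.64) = 2.46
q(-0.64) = 0.48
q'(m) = 6*m^2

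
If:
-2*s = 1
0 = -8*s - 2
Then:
No Solution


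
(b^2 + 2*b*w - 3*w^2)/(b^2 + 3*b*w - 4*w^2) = (b + 3*w)/(b + 4*w)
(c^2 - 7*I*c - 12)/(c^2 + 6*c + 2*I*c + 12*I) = (c^2 - 7*I*c - 12)/(c^2 + 2*c*(3 + I) + 12*I)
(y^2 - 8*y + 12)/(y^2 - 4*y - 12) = (y - 2)/(y + 2)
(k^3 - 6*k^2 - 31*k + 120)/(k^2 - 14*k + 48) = (k^2 + 2*k - 15)/(k - 6)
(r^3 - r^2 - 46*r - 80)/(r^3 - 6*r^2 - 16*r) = (r + 5)/r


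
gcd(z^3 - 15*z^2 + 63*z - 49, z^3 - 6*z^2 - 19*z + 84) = z - 7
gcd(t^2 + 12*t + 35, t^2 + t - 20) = t + 5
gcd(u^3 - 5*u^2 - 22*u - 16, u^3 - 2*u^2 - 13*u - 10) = u^2 + 3*u + 2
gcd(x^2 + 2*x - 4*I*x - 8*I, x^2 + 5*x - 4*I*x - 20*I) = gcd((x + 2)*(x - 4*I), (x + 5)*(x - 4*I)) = x - 4*I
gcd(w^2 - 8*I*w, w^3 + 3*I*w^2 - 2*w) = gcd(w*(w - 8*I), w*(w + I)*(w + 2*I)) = w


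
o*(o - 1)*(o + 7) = o^3 + 6*o^2 - 7*o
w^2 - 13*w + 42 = (w - 7)*(w - 6)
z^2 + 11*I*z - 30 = (z + 5*I)*(z + 6*I)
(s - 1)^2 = s^2 - 2*s + 1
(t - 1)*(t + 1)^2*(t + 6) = t^4 + 7*t^3 + 5*t^2 - 7*t - 6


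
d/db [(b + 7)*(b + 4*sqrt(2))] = 2*b + 4*sqrt(2) + 7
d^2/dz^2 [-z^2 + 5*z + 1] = -2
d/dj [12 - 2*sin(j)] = -2*cos(j)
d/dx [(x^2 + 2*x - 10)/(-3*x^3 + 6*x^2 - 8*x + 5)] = (3*x^4 + 12*x^3 - 110*x^2 + 130*x - 70)/(9*x^6 - 36*x^5 + 84*x^4 - 126*x^3 + 124*x^2 - 80*x + 25)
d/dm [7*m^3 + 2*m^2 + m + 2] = 21*m^2 + 4*m + 1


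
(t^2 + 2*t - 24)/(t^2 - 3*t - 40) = (-t^2 - 2*t + 24)/(-t^2 + 3*t + 40)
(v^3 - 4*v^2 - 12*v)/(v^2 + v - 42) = v*(v + 2)/(v + 7)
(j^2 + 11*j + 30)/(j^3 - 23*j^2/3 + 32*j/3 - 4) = 3*(j^2 + 11*j + 30)/(3*j^3 - 23*j^2 + 32*j - 12)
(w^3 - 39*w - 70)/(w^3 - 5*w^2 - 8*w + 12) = (w^2 - 2*w - 35)/(w^2 - 7*w + 6)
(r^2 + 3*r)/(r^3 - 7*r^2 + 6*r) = (r + 3)/(r^2 - 7*r + 6)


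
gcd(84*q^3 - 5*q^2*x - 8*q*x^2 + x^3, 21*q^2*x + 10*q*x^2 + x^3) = 3*q + x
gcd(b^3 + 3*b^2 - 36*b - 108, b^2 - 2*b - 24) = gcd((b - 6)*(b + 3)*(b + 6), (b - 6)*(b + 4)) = b - 6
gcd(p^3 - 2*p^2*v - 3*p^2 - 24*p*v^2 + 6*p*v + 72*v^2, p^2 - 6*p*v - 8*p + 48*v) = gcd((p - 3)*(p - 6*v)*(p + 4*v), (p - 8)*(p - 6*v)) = p - 6*v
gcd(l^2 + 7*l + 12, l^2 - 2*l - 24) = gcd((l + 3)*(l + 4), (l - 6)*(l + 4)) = l + 4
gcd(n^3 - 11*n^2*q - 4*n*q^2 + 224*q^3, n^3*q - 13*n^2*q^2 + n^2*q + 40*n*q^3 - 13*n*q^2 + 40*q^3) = -n + 8*q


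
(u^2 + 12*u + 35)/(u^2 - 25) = (u + 7)/(u - 5)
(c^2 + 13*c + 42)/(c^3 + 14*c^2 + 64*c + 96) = (c + 7)/(c^2 + 8*c + 16)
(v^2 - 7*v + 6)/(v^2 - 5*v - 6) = (v - 1)/(v + 1)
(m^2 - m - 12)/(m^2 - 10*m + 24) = (m + 3)/(m - 6)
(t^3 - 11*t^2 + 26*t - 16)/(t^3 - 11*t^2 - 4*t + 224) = (t^2 - 3*t + 2)/(t^2 - 3*t - 28)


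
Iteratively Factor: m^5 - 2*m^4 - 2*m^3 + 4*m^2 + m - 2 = (m - 1)*(m^4 - m^3 - 3*m^2 + m + 2) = (m - 1)^2*(m^3 - 3*m - 2) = (m - 1)^2*(m + 1)*(m^2 - m - 2) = (m - 2)*(m - 1)^2*(m + 1)*(m + 1)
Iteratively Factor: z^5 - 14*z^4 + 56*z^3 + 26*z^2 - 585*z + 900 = (z - 3)*(z^4 - 11*z^3 + 23*z^2 + 95*z - 300) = (z - 4)*(z - 3)*(z^3 - 7*z^2 - 5*z + 75) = (z - 5)*(z - 4)*(z - 3)*(z^2 - 2*z - 15) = (z - 5)*(z - 4)*(z - 3)*(z + 3)*(z - 5)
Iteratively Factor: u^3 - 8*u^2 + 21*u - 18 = (u - 3)*(u^2 - 5*u + 6) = (u - 3)^2*(u - 2)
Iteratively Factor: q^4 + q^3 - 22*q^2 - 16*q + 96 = (q - 2)*(q^3 + 3*q^2 - 16*q - 48) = (q - 2)*(q + 3)*(q^2 - 16) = (q - 2)*(q + 3)*(q + 4)*(q - 4)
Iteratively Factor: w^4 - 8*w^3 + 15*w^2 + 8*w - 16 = (w + 1)*(w^3 - 9*w^2 + 24*w - 16) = (w - 4)*(w + 1)*(w^2 - 5*w + 4) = (w - 4)^2*(w + 1)*(w - 1)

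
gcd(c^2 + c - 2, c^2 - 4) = c + 2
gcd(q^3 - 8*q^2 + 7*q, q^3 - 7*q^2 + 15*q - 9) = q - 1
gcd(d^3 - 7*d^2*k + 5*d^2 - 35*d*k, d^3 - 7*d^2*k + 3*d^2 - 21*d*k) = d^2 - 7*d*k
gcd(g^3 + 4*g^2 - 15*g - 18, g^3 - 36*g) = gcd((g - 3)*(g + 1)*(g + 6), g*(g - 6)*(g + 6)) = g + 6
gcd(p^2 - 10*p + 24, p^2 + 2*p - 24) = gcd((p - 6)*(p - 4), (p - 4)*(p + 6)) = p - 4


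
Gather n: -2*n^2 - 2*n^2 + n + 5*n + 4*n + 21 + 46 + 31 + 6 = -4*n^2 + 10*n + 104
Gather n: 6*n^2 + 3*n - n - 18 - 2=6*n^2 + 2*n - 20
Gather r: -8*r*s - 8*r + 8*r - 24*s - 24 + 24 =-8*r*s - 24*s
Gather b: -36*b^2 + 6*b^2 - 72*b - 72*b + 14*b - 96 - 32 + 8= -30*b^2 - 130*b - 120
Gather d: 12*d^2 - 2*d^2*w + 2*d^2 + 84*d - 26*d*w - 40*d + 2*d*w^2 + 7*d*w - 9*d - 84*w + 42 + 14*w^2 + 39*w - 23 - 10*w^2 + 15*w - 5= d^2*(14 - 2*w) + d*(2*w^2 - 19*w + 35) + 4*w^2 - 30*w + 14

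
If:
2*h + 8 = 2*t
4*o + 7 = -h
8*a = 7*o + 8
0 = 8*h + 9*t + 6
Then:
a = 5/544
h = -42/17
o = -77/68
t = 26/17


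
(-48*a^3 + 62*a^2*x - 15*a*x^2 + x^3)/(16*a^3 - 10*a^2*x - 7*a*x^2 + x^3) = (-6*a + x)/(2*a + x)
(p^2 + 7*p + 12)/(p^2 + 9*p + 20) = (p + 3)/(p + 5)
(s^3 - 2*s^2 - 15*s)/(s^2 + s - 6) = s*(s - 5)/(s - 2)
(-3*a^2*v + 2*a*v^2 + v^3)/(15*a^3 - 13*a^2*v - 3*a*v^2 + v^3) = v/(-5*a + v)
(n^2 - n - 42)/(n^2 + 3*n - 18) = (n - 7)/(n - 3)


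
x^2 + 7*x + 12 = (x + 3)*(x + 4)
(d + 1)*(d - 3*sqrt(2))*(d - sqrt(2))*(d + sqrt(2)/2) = d^4 - 7*sqrt(2)*d^3/2 + d^3 - 7*sqrt(2)*d^2/2 + 2*d^2 + 2*d + 3*sqrt(2)*d + 3*sqrt(2)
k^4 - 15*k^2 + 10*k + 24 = (k - 3)*(k - 2)*(k + 1)*(k + 4)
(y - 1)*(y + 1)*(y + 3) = y^3 + 3*y^2 - y - 3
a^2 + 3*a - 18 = (a - 3)*(a + 6)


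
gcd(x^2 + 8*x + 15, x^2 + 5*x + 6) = x + 3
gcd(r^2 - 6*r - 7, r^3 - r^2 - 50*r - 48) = r + 1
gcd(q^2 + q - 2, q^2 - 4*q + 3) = q - 1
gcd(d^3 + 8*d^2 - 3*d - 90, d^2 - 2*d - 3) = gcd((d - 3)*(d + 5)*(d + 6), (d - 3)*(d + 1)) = d - 3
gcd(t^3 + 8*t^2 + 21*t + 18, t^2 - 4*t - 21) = t + 3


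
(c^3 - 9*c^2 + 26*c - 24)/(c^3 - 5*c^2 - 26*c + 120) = (c^2 - 5*c + 6)/(c^2 - c - 30)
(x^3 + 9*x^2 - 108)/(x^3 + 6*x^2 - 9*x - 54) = (x + 6)/(x + 3)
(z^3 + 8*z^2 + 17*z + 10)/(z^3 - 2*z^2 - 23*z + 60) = (z^2 + 3*z + 2)/(z^2 - 7*z + 12)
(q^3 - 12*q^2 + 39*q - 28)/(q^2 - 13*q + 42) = (q^2 - 5*q + 4)/(q - 6)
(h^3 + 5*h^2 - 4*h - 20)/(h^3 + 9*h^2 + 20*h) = (h^2 - 4)/(h*(h + 4))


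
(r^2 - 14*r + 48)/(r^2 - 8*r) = (r - 6)/r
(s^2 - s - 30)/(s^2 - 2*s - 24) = (s + 5)/(s + 4)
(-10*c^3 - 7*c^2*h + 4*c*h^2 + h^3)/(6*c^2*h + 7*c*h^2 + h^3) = (-10*c^2 + 3*c*h + h^2)/(h*(6*c + h))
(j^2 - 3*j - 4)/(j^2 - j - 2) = (j - 4)/(j - 2)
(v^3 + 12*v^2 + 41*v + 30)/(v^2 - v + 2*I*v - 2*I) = (v^3 + 12*v^2 + 41*v + 30)/(v^2 - v + 2*I*v - 2*I)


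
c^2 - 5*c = c*(c - 5)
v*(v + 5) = v^2 + 5*v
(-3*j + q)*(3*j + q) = -9*j^2 + q^2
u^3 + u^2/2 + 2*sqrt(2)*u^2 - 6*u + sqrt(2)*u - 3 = (u + 1/2)*(u - sqrt(2))*(u + 3*sqrt(2))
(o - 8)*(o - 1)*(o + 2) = o^3 - 7*o^2 - 10*o + 16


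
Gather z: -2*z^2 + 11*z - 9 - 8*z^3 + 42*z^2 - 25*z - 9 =-8*z^3 + 40*z^2 - 14*z - 18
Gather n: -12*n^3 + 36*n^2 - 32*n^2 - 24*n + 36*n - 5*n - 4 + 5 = -12*n^3 + 4*n^2 + 7*n + 1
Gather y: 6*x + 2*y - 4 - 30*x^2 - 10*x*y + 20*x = -30*x^2 + 26*x + y*(2 - 10*x) - 4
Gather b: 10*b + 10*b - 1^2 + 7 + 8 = 20*b + 14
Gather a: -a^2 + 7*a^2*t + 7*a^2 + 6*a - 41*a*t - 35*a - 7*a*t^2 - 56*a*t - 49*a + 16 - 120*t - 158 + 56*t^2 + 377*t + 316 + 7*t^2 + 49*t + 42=a^2*(7*t + 6) + a*(-7*t^2 - 97*t - 78) + 63*t^2 + 306*t + 216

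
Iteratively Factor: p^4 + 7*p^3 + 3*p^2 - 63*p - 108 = (p - 3)*(p^3 + 10*p^2 + 33*p + 36) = (p - 3)*(p + 3)*(p^2 + 7*p + 12) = (p - 3)*(p + 3)*(p + 4)*(p + 3)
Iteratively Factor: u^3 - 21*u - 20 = (u - 5)*(u^2 + 5*u + 4) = (u - 5)*(u + 4)*(u + 1)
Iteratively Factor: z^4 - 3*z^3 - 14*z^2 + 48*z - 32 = (z + 4)*(z^3 - 7*z^2 + 14*z - 8) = (z - 1)*(z + 4)*(z^2 - 6*z + 8) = (z - 4)*(z - 1)*(z + 4)*(z - 2)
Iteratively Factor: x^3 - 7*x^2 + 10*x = (x)*(x^2 - 7*x + 10) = x*(x - 5)*(x - 2)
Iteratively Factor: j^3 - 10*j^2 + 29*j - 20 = (j - 1)*(j^2 - 9*j + 20) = (j - 5)*(j - 1)*(j - 4)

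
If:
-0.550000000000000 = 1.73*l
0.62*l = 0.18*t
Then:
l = -0.32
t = -1.10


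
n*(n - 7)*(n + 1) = n^3 - 6*n^2 - 7*n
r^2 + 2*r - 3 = (r - 1)*(r + 3)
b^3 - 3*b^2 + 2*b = b*(b - 2)*(b - 1)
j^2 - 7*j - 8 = (j - 8)*(j + 1)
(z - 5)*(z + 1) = z^2 - 4*z - 5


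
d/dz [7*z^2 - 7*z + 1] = 14*z - 7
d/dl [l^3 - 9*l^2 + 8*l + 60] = 3*l^2 - 18*l + 8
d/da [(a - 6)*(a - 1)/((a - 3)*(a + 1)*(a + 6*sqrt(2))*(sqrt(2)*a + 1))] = (-sqrt(2)*(a - 6)*(a - 3)*(a - 1)*(a + 1)*(a + 6*sqrt(2)) - (a - 6)*(a - 3)*(a - 1)*(a + 1)*(sqrt(2)*a + 1) - (a - 6)*(a - 3)*(a - 1)*(a + 6*sqrt(2))*(sqrt(2)*a + 1) - (a - 6)*(a - 1)*(a + 1)*(a + 6*sqrt(2))*(sqrt(2)*a + 1) + (a - 3)*(a + 1)*(a + 6*sqrt(2))*(2*a - 7)*(sqrt(2)*a + 1))/((a - 3)^2*(a + 1)^2*(a + 6*sqrt(2))^2*(sqrt(2)*a + 1)^2)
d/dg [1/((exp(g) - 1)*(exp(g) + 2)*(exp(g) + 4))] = -((exp(g) - 1)*(exp(g) + 2) + (exp(g) - 1)*(exp(g) + 4) + (exp(g) + 2)*(exp(g) + 4))/(4*(exp(g) + 2)^2*(exp(g) + 4)^2*sinh(g/2)^2)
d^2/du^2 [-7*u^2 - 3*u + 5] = -14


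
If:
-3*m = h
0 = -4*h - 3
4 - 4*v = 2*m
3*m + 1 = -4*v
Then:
No Solution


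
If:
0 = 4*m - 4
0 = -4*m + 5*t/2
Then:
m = 1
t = 8/5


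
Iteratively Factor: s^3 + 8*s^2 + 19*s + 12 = (s + 3)*(s^2 + 5*s + 4) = (s + 1)*(s + 3)*(s + 4)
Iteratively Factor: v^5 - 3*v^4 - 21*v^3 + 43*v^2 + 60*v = (v - 5)*(v^4 + 2*v^3 - 11*v^2 - 12*v) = (v - 5)*(v - 3)*(v^3 + 5*v^2 + 4*v) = v*(v - 5)*(v - 3)*(v^2 + 5*v + 4) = v*(v - 5)*(v - 3)*(v + 1)*(v + 4)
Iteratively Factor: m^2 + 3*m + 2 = (m + 2)*(m + 1)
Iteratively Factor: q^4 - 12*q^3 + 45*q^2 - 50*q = (q)*(q^3 - 12*q^2 + 45*q - 50) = q*(q - 5)*(q^2 - 7*q + 10) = q*(q - 5)^2*(q - 2)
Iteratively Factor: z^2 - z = (z - 1)*(z)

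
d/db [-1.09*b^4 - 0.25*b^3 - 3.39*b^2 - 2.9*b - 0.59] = -4.36*b^3 - 0.75*b^2 - 6.78*b - 2.9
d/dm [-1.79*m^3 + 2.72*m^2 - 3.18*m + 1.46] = -5.37*m^2 + 5.44*m - 3.18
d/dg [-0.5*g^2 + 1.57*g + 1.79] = 1.57 - 1.0*g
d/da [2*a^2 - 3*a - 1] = 4*a - 3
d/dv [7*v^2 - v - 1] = 14*v - 1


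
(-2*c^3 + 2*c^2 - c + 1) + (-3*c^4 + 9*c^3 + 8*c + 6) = -3*c^4 + 7*c^3 + 2*c^2 + 7*c + 7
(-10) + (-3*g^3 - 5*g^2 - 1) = -3*g^3 - 5*g^2 - 11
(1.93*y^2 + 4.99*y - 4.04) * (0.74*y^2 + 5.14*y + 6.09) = 1.4282*y^4 + 13.6128*y^3 + 34.4127*y^2 + 9.6235*y - 24.6036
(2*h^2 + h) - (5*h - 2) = 2*h^2 - 4*h + 2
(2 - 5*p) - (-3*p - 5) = 7 - 2*p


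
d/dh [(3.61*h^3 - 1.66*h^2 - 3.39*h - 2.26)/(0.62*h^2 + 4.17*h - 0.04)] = (2.2382*h^4 + 30.1074*h^3 - 5.2536*h^2 + 2.9352*h + 9.5598)/(0.3844*h^4 + 5.1708*h^3 + 17.3393*h^2 - 0.3336*h + 0.0016)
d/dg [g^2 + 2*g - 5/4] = 2*g + 2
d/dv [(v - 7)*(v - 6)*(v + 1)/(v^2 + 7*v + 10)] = (v^4 + 14*v^3 - 83*v^2 - 324*v - 4)/(v^4 + 14*v^3 + 69*v^2 + 140*v + 100)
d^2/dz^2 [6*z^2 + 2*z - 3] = 12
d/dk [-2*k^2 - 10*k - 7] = -4*k - 10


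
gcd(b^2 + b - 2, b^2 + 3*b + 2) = b + 2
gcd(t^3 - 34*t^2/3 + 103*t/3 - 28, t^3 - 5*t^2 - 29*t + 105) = t^2 - 10*t + 21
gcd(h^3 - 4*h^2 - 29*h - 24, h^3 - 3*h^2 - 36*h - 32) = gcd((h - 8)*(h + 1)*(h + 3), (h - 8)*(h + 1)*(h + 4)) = h^2 - 7*h - 8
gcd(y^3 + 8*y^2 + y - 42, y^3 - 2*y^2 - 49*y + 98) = y^2 + 5*y - 14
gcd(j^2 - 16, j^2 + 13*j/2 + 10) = j + 4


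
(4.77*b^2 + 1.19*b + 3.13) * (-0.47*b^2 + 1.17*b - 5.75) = -2.2419*b^4 + 5.0216*b^3 - 27.5063*b^2 - 3.1804*b - 17.9975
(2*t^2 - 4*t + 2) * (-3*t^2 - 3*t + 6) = -6*t^4 + 6*t^3 + 18*t^2 - 30*t + 12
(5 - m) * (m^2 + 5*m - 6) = -m^3 + 31*m - 30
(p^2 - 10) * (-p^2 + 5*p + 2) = -p^4 + 5*p^3 + 12*p^2 - 50*p - 20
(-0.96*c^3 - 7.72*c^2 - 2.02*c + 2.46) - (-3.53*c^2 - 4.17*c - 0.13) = -0.96*c^3 - 4.19*c^2 + 2.15*c + 2.59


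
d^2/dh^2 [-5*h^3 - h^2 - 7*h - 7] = -30*h - 2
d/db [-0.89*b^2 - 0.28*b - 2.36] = -1.78*b - 0.28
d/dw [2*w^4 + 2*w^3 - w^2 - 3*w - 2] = 8*w^3 + 6*w^2 - 2*w - 3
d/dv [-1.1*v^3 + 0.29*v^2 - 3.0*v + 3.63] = -3.3*v^2 + 0.58*v - 3.0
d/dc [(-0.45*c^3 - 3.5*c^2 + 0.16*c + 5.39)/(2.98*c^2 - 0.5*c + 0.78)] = (-1.341*c^4 + 0.449999999999999*c^3 + 0.2202*c^2 - 37.5844*c + 2.8198)/(8.8804*c^4 - 2.98*c^3 + 4.8988*c^2 - 0.78*c + 0.6084)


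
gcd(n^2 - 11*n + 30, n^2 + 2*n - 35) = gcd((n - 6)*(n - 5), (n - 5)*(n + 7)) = n - 5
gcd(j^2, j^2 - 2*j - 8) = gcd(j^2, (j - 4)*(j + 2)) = 1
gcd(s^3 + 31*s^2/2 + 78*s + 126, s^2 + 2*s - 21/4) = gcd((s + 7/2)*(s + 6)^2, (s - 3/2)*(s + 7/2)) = s + 7/2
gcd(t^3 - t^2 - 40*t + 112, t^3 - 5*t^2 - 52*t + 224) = t^2 + 3*t - 28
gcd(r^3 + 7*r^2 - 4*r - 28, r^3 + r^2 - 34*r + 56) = r^2 + 5*r - 14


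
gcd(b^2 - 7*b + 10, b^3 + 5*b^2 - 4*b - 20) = b - 2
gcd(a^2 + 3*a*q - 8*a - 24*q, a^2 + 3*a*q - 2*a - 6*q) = a + 3*q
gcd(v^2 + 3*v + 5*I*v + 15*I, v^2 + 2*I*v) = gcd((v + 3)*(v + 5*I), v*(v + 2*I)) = 1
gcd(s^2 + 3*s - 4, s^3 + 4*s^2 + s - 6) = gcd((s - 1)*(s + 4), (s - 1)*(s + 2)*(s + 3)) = s - 1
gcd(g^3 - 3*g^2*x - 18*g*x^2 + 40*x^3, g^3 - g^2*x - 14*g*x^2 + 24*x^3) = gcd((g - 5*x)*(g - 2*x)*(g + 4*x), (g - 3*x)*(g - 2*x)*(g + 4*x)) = -g^2 - 2*g*x + 8*x^2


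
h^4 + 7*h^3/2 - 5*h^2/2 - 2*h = h*(h - 1)*(h + 1/2)*(h + 4)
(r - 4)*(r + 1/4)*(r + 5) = r^3 + 5*r^2/4 - 79*r/4 - 5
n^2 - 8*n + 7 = (n - 7)*(n - 1)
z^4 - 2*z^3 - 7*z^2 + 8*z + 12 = (z - 3)*(z - 2)*(z + 1)*(z + 2)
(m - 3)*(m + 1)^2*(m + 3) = m^4 + 2*m^3 - 8*m^2 - 18*m - 9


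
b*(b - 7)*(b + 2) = b^3 - 5*b^2 - 14*b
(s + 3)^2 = s^2 + 6*s + 9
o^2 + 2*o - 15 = (o - 3)*(o + 5)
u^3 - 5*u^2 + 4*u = u*(u - 4)*(u - 1)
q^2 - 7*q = q*(q - 7)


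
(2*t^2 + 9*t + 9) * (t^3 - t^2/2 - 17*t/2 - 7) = 2*t^5 + 8*t^4 - 25*t^3/2 - 95*t^2 - 279*t/2 - 63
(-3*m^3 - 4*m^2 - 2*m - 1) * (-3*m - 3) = 9*m^4 + 21*m^3 + 18*m^2 + 9*m + 3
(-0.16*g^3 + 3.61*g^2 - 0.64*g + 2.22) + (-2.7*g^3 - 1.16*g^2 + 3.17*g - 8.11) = -2.86*g^3 + 2.45*g^2 + 2.53*g - 5.89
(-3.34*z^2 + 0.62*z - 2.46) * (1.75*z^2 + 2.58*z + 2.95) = -5.845*z^4 - 7.5322*z^3 - 12.5584*z^2 - 4.5178*z - 7.257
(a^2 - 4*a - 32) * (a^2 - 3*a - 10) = a^4 - 7*a^3 - 30*a^2 + 136*a + 320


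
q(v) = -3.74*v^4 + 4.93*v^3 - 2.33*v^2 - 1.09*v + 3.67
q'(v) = -14.96*v^3 + 14.79*v^2 - 4.66*v - 1.09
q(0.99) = 1.50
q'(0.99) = -5.72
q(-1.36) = -24.35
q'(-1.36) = 70.23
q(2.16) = -41.28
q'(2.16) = -92.91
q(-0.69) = 0.85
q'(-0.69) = 14.08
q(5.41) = -2493.57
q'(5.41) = -1962.20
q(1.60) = -8.36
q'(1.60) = -31.96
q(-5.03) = -3071.31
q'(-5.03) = 2300.41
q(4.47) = -1100.58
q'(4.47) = -1062.55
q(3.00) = -190.40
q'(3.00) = -285.88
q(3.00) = -190.40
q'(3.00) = -285.88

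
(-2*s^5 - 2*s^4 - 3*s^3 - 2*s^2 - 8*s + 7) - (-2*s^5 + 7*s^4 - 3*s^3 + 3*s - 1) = -9*s^4 - 2*s^2 - 11*s + 8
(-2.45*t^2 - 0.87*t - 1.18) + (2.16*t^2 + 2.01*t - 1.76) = -0.29*t^2 + 1.14*t - 2.94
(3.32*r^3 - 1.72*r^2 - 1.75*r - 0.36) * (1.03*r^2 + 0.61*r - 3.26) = 3.4196*r^5 + 0.2536*r^4 - 13.6749*r^3 + 4.1689*r^2 + 5.4854*r + 1.1736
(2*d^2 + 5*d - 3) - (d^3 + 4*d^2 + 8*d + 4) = -d^3 - 2*d^2 - 3*d - 7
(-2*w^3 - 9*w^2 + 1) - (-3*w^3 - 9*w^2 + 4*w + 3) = w^3 - 4*w - 2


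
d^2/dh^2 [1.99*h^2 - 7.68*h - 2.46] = 3.98000000000000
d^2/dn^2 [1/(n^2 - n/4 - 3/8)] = 64*(16*n^2 - 4*n - (8*n - 1)^2 - 6)/(-8*n^2 + 2*n + 3)^3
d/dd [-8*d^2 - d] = -16*d - 1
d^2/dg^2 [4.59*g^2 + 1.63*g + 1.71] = 9.18000000000000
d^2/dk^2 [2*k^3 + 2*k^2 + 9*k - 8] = 12*k + 4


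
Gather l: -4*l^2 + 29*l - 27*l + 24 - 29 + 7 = -4*l^2 + 2*l + 2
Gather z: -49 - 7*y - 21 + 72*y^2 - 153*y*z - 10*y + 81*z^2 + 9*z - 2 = 72*y^2 - 17*y + 81*z^2 + z*(9 - 153*y) - 72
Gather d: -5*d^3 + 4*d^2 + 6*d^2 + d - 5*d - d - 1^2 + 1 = -5*d^3 + 10*d^2 - 5*d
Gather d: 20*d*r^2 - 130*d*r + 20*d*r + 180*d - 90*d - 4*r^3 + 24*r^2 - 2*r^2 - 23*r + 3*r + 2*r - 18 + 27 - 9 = d*(20*r^2 - 110*r + 90) - 4*r^3 + 22*r^2 - 18*r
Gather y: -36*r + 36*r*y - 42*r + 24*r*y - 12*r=60*r*y - 90*r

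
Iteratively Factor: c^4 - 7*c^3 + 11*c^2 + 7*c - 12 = (c + 1)*(c^3 - 8*c^2 + 19*c - 12) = (c - 1)*(c + 1)*(c^2 - 7*c + 12) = (c - 3)*(c - 1)*(c + 1)*(c - 4)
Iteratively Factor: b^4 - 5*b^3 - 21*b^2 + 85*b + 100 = (b + 4)*(b^3 - 9*b^2 + 15*b + 25) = (b - 5)*(b + 4)*(b^2 - 4*b - 5) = (b - 5)*(b + 1)*(b + 4)*(b - 5)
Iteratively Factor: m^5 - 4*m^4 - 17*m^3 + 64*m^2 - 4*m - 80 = (m - 2)*(m^4 - 2*m^3 - 21*m^2 + 22*m + 40) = (m - 2)*(m + 4)*(m^3 - 6*m^2 + 3*m + 10) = (m - 2)*(m + 1)*(m + 4)*(m^2 - 7*m + 10) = (m - 5)*(m - 2)*(m + 1)*(m + 4)*(m - 2)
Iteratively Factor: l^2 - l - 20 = (l + 4)*(l - 5)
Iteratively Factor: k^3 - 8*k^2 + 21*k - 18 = (k - 2)*(k^2 - 6*k + 9) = (k - 3)*(k - 2)*(k - 3)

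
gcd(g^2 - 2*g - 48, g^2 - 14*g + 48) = g - 8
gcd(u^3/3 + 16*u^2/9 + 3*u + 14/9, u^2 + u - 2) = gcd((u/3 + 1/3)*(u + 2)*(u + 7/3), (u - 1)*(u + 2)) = u + 2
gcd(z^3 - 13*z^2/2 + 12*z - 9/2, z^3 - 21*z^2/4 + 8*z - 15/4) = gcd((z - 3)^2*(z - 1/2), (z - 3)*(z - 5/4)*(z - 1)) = z - 3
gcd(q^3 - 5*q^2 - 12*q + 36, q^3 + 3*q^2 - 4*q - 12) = q^2 + q - 6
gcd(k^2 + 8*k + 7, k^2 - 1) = k + 1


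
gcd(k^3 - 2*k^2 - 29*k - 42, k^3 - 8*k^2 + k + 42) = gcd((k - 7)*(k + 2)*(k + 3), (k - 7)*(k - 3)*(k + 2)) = k^2 - 5*k - 14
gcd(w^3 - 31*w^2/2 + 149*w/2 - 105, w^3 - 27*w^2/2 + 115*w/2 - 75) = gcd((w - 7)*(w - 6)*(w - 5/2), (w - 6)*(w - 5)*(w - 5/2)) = w^2 - 17*w/2 + 15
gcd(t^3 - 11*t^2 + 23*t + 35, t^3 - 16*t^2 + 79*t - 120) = t - 5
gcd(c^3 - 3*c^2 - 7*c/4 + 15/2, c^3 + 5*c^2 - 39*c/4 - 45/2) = c^2 - c - 15/4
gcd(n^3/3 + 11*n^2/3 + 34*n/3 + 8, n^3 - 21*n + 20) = 1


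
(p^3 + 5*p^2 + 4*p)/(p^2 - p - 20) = p*(p + 1)/(p - 5)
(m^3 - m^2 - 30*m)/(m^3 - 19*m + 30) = m*(m - 6)/(m^2 - 5*m + 6)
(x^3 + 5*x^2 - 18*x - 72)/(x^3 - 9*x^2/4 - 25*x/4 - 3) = 4*(x^2 + 9*x + 18)/(4*x^2 + 7*x + 3)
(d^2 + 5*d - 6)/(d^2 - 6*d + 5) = (d + 6)/(d - 5)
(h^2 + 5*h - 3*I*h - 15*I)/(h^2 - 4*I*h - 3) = (h + 5)/(h - I)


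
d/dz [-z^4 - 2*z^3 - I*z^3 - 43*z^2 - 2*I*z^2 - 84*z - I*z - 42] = -4*z^3 - 3*z^2*(2 + I) - 2*z*(43 + 2*I) - 84 - I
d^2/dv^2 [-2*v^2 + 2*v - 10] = -4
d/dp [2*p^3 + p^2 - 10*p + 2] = 6*p^2 + 2*p - 10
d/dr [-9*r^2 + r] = 1 - 18*r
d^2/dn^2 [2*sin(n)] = -2*sin(n)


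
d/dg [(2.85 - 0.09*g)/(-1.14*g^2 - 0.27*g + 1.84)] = (-0.1026*g^2 + 6.498*g + 0.6039)/(1.2996*g^4 + 0.6156*g^3 - 4.1223*g^2 - 0.9936*g + 3.3856)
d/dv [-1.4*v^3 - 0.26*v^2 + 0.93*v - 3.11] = -4.2*v^2 - 0.52*v + 0.93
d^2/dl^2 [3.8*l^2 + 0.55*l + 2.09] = 7.60000000000000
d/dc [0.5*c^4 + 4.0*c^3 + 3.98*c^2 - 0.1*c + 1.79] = 2.0*c^3 + 12.0*c^2 + 7.96*c - 0.1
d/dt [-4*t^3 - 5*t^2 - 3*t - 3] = -12*t^2 - 10*t - 3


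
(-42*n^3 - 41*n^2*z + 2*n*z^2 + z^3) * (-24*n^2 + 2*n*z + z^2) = 1008*n^5 + 900*n^4*z - 172*n^3*z^2 - 61*n^2*z^3 + 4*n*z^4 + z^5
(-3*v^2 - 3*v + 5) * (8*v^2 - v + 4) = -24*v^4 - 21*v^3 + 31*v^2 - 17*v + 20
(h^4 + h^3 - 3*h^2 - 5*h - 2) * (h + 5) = h^5 + 6*h^4 + 2*h^3 - 20*h^2 - 27*h - 10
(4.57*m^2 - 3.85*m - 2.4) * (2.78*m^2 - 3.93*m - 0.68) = 12.7046*m^4 - 28.6631*m^3 + 5.3509*m^2 + 12.05*m + 1.632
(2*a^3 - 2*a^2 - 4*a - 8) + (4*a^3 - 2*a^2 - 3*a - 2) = 6*a^3 - 4*a^2 - 7*a - 10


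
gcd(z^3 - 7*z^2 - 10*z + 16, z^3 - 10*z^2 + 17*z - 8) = z^2 - 9*z + 8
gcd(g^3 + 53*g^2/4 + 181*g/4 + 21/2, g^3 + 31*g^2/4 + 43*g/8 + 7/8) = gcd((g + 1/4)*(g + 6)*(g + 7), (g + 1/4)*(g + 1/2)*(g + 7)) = g^2 + 29*g/4 + 7/4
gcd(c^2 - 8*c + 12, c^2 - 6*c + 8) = c - 2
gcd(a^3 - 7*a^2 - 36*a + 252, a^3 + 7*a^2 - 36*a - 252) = a^2 - 36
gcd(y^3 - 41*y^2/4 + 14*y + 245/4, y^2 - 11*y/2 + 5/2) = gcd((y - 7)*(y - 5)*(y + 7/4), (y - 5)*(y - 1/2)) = y - 5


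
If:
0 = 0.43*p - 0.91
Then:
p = 2.12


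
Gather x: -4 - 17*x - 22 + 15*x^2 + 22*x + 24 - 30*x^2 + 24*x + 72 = -15*x^2 + 29*x + 70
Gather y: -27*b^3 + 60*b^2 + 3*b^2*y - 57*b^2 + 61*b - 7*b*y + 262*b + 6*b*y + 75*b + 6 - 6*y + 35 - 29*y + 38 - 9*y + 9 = -27*b^3 + 3*b^2 + 398*b + y*(3*b^2 - b - 44) + 88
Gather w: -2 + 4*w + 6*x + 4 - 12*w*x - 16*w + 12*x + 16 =w*(-12*x - 12) + 18*x + 18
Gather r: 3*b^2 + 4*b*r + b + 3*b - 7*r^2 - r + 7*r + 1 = 3*b^2 + 4*b - 7*r^2 + r*(4*b + 6) + 1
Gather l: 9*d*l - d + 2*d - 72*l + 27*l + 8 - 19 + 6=d + l*(9*d - 45) - 5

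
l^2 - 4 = (l - 2)*(l + 2)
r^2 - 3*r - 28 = (r - 7)*(r + 4)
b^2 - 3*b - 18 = (b - 6)*(b + 3)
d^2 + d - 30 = (d - 5)*(d + 6)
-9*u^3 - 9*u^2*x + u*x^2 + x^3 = (-3*u + x)*(u + x)*(3*u + x)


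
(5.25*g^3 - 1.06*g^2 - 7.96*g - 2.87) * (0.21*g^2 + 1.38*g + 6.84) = 1.1025*g^5 + 7.0224*g^4 + 32.7756*g^3 - 18.8379*g^2 - 58.407*g - 19.6308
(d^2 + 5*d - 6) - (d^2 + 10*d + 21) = -5*d - 27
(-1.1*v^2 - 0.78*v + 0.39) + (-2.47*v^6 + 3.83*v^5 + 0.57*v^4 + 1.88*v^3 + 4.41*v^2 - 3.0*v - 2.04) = -2.47*v^6 + 3.83*v^5 + 0.57*v^4 + 1.88*v^3 + 3.31*v^2 - 3.78*v - 1.65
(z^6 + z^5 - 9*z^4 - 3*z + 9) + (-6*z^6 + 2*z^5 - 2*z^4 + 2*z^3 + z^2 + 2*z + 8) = -5*z^6 + 3*z^5 - 11*z^4 + 2*z^3 + z^2 - z + 17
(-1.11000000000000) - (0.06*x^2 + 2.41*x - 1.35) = -0.06*x^2 - 2.41*x + 0.24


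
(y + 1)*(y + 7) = y^2 + 8*y + 7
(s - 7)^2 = s^2 - 14*s + 49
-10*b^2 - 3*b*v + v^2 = (-5*b + v)*(2*b + v)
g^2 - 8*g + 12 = (g - 6)*(g - 2)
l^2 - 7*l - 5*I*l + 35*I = (l - 7)*(l - 5*I)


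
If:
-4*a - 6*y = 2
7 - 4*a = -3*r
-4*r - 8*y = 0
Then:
No Solution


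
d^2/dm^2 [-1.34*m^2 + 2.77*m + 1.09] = -2.68000000000000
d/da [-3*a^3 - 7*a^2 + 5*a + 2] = -9*a^2 - 14*a + 5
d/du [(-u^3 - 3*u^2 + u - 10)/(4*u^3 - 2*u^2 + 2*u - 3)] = (14*u^4 - 12*u^3 + 125*u^2 - 22*u + 17)/(16*u^6 - 16*u^5 + 20*u^4 - 32*u^3 + 16*u^2 - 12*u + 9)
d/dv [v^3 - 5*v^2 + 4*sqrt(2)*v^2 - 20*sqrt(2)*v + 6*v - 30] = 3*v^2 - 10*v + 8*sqrt(2)*v - 20*sqrt(2) + 6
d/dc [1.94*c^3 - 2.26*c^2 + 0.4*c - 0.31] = 5.82*c^2 - 4.52*c + 0.4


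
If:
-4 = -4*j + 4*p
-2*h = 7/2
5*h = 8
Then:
No Solution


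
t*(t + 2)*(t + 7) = t^3 + 9*t^2 + 14*t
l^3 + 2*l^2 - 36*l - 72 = (l - 6)*(l + 2)*(l + 6)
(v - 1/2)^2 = v^2 - v + 1/4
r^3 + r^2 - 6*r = r*(r - 2)*(r + 3)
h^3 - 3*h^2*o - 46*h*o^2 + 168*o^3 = (h - 6*o)*(h - 4*o)*(h + 7*o)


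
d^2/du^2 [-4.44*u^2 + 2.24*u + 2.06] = -8.88000000000000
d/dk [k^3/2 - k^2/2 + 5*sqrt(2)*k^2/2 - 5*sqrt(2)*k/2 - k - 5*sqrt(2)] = 3*k^2/2 - k + 5*sqrt(2)*k - 5*sqrt(2)/2 - 1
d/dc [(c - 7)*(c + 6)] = 2*c - 1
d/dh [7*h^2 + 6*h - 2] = 14*h + 6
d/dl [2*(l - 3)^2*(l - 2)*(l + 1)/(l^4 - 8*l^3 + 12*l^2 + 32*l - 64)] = 2*(-l^3 - 10*l^2 + 47*l - 24)/(l^5 - 8*l^4 + 4*l^3 + 80*l^2 - 64*l - 256)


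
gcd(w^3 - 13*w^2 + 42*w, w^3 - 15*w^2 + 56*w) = w^2 - 7*w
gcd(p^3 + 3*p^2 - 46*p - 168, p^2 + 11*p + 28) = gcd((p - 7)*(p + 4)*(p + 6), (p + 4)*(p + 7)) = p + 4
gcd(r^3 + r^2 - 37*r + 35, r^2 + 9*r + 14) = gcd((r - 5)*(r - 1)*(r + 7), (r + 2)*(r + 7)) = r + 7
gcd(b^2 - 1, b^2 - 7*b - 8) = b + 1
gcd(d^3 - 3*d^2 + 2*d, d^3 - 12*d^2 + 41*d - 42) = d - 2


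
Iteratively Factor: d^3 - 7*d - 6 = (d + 2)*(d^2 - 2*d - 3) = (d - 3)*(d + 2)*(d + 1)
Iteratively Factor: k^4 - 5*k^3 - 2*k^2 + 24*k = (k - 3)*(k^3 - 2*k^2 - 8*k) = (k - 4)*(k - 3)*(k^2 + 2*k) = (k - 4)*(k - 3)*(k + 2)*(k)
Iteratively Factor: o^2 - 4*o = (o - 4)*(o)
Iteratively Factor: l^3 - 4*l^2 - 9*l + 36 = (l - 3)*(l^2 - l - 12) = (l - 3)*(l + 3)*(l - 4)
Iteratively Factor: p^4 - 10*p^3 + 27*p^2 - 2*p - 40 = (p - 5)*(p^3 - 5*p^2 + 2*p + 8) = (p - 5)*(p - 2)*(p^2 - 3*p - 4) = (p - 5)*(p - 4)*(p - 2)*(p + 1)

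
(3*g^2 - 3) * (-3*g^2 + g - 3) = -9*g^4 + 3*g^3 - 3*g + 9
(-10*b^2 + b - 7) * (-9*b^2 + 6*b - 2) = 90*b^4 - 69*b^3 + 89*b^2 - 44*b + 14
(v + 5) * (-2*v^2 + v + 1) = -2*v^3 - 9*v^2 + 6*v + 5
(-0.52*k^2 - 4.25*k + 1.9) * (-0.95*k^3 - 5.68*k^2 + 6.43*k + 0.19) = 0.494*k^5 + 6.9911*k^4 + 18.9914*k^3 - 38.2183*k^2 + 11.4095*k + 0.361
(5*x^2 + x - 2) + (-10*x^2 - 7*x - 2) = -5*x^2 - 6*x - 4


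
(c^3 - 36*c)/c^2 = c - 36/c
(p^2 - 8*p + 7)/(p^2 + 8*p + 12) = (p^2 - 8*p + 7)/(p^2 + 8*p + 12)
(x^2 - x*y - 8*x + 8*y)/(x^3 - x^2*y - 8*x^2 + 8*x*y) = 1/x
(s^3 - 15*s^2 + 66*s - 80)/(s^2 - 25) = (s^2 - 10*s + 16)/(s + 5)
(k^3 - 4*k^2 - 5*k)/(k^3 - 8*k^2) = (k^2 - 4*k - 5)/(k*(k - 8))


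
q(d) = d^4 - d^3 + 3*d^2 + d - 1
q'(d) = 4*d^3 - 3*d^2 + 6*d + 1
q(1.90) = 17.90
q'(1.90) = 29.01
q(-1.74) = 20.78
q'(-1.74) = -39.59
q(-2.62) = 82.08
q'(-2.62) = -107.25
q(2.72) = 58.53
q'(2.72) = 75.62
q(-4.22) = 440.50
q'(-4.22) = -378.35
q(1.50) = 8.94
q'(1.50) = 16.75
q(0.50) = 0.19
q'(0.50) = 3.75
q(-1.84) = 25.01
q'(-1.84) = -45.11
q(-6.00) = 1613.00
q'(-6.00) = -1007.00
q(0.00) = -1.00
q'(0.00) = 1.00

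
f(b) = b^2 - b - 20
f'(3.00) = 5.00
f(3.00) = -14.00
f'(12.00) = 23.00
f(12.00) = 112.00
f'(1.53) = 2.06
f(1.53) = -19.19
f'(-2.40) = -5.80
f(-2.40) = -11.84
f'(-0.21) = -1.42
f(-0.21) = -19.75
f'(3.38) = 5.76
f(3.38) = -11.96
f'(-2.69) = -6.38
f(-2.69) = -10.07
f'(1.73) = 2.46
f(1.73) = -18.74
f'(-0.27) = -1.54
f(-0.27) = -19.66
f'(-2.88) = -6.76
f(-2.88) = -8.83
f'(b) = 2*b - 1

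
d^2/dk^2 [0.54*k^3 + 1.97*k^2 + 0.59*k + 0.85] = 3.24*k + 3.94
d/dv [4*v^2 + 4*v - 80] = 8*v + 4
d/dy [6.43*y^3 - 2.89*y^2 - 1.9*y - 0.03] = 19.29*y^2 - 5.78*y - 1.9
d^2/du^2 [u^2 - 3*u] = 2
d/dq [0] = 0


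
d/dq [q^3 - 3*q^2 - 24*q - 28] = 3*q^2 - 6*q - 24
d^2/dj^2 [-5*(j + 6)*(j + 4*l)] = -10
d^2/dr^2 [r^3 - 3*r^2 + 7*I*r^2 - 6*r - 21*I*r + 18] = 6*r - 6 + 14*I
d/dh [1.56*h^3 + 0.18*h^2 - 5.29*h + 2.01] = 4.68*h^2 + 0.36*h - 5.29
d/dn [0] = 0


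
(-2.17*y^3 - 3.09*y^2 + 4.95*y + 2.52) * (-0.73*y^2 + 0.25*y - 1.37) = 1.5841*y^5 + 1.7132*y^4 - 1.4131*y^3 + 3.6312*y^2 - 6.1515*y - 3.4524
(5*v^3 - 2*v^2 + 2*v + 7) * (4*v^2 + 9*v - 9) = 20*v^5 + 37*v^4 - 55*v^3 + 64*v^2 + 45*v - 63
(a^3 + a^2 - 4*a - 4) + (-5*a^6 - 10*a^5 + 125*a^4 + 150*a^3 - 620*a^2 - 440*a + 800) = -5*a^6 - 10*a^5 + 125*a^4 + 151*a^3 - 619*a^2 - 444*a + 796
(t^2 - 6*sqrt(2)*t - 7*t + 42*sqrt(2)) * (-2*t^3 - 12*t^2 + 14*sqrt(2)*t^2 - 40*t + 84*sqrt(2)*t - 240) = -2*t^5 + 2*t^4 + 26*sqrt(2)*t^4 - 124*t^3 - 26*sqrt(2)*t^3 - 852*sqrt(2)*t^2 + 208*t^2 - 240*sqrt(2)*t + 8736*t - 10080*sqrt(2)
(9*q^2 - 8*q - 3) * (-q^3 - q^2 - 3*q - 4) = -9*q^5 - q^4 - 16*q^3 - 9*q^2 + 41*q + 12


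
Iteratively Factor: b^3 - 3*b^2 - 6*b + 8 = (b + 2)*(b^2 - 5*b + 4) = (b - 1)*(b + 2)*(b - 4)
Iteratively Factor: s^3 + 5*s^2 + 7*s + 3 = (s + 1)*(s^2 + 4*s + 3) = (s + 1)*(s + 3)*(s + 1)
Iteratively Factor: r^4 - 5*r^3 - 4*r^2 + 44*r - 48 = (r - 4)*(r^3 - r^2 - 8*r + 12) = (r - 4)*(r + 3)*(r^2 - 4*r + 4) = (r - 4)*(r - 2)*(r + 3)*(r - 2)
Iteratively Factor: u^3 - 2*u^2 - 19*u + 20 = (u - 5)*(u^2 + 3*u - 4) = (u - 5)*(u + 4)*(u - 1)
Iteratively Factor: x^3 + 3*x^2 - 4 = (x + 2)*(x^2 + x - 2) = (x - 1)*(x + 2)*(x + 2)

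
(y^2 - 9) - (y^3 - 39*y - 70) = -y^3 + y^2 + 39*y + 61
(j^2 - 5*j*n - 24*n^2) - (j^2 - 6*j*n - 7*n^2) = j*n - 17*n^2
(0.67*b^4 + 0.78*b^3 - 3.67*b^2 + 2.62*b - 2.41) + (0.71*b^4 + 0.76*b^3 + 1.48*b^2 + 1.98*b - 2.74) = 1.38*b^4 + 1.54*b^3 - 2.19*b^2 + 4.6*b - 5.15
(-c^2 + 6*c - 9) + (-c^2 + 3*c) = -2*c^2 + 9*c - 9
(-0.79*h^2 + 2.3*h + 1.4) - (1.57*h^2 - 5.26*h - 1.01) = -2.36*h^2 + 7.56*h + 2.41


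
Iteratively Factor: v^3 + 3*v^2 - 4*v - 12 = (v + 3)*(v^2 - 4) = (v + 2)*(v + 3)*(v - 2)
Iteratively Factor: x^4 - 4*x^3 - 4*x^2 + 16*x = (x)*(x^3 - 4*x^2 - 4*x + 16) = x*(x + 2)*(x^2 - 6*x + 8) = x*(x - 2)*(x + 2)*(x - 4)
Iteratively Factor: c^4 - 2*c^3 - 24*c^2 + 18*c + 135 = (c + 3)*(c^3 - 5*c^2 - 9*c + 45) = (c - 3)*(c + 3)*(c^2 - 2*c - 15) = (c - 3)*(c + 3)^2*(c - 5)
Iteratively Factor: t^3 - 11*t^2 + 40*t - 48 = (t - 4)*(t^2 - 7*t + 12) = (t - 4)*(t - 3)*(t - 4)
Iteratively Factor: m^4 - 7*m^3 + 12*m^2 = (m - 4)*(m^3 - 3*m^2) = (m - 4)*(m - 3)*(m^2) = m*(m - 4)*(m - 3)*(m)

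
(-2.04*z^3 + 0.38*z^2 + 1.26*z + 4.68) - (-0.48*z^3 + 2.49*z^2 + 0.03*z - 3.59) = -1.56*z^3 - 2.11*z^2 + 1.23*z + 8.27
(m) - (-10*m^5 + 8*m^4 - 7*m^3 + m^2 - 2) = 10*m^5 - 8*m^4 + 7*m^3 - m^2 + m + 2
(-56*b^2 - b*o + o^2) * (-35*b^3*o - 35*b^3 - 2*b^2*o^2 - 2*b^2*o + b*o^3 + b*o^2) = 1960*b^5*o + 1960*b^5 + 147*b^4*o^2 + 147*b^4*o - 89*b^3*o^3 - 89*b^3*o^2 - 3*b^2*o^4 - 3*b^2*o^3 + b*o^5 + b*o^4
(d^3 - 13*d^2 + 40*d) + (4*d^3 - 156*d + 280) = 5*d^3 - 13*d^2 - 116*d + 280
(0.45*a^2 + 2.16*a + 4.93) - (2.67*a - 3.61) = 0.45*a^2 - 0.51*a + 8.54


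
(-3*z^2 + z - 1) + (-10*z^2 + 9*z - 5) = -13*z^2 + 10*z - 6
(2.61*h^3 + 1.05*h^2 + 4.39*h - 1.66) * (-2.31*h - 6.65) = -6.0291*h^4 - 19.782*h^3 - 17.1234*h^2 - 25.3589*h + 11.039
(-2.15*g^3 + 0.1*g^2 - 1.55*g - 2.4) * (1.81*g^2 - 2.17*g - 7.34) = -3.8915*g^5 + 4.8465*g^4 + 12.7585*g^3 - 1.7145*g^2 + 16.585*g + 17.616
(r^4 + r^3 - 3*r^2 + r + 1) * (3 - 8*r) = -8*r^5 - 5*r^4 + 27*r^3 - 17*r^2 - 5*r + 3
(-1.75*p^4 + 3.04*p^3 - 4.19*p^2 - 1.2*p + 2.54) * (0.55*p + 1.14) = -0.9625*p^5 - 0.323*p^4 + 1.1611*p^3 - 5.4366*p^2 + 0.0290000000000004*p + 2.8956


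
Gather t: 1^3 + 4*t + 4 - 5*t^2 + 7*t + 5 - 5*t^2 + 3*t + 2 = -10*t^2 + 14*t + 12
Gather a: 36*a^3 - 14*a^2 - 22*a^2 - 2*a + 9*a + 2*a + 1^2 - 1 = 36*a^3 - 36*a^2 + 9*a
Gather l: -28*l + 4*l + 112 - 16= 96 - 24*l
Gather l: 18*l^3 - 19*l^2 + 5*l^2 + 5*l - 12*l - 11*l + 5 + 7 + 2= 18*l^3 - 14*l^2 - 18*l + 14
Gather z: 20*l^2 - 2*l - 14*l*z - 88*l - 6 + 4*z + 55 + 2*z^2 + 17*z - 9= 20*l^2 - 90*l + 2*z^2 + z*(21 - 14*l) + 40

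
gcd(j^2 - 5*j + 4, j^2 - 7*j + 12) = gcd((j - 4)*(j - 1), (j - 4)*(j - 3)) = j - 4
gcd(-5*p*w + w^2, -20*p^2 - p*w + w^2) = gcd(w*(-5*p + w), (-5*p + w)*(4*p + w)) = 5*p - w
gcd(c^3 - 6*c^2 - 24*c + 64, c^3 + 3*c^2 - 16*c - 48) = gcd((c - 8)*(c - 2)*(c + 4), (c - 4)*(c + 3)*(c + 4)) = c + 4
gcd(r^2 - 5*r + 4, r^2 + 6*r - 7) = r - 1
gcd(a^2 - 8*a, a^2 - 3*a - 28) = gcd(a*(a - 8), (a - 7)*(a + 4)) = 1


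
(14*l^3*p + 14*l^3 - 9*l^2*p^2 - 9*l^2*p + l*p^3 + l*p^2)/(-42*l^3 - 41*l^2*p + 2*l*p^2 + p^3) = l*(-14*l^2*p - 14*l^2 + 9*l*p^2 + 9*l*p - p^3 - p^2)/(42*l^3 + 41*l^2*p - 2*l*p^2 - p^3)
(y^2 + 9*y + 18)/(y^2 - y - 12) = (y + 6)/(y - 4)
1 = 1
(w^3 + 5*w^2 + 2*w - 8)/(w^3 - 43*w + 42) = (w^2 + 6*w + 8)/(w^2 + w - 42)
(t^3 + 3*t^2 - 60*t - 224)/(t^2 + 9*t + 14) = (t^2 - 4*t - 32)/(t + 2)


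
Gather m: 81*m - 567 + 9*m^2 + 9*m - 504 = 9*m^2 + 90*m - 1071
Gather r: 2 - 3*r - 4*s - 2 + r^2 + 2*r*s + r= r^2 + r*(2*s - 2) - 4*s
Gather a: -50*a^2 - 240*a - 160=-50*a^2 - 240*a - 160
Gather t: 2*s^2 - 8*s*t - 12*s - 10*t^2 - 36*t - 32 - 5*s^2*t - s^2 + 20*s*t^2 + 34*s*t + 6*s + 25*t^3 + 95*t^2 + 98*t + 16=s^2 - 6*s + 25*t^3 + t^2*(20*s + 85) + t*(-5*s^2 + 26*s + 62) - 16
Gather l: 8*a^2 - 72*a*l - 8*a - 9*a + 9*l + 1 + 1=8*a^2 - 17*a + l*(9 - 72*a) + 2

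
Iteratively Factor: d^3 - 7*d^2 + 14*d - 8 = (d - 2)*(d^2 - 5*d + 4) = (d - 2)*(d - 1)*(d - 4)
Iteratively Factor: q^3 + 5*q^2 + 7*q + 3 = (q + 1)*(q^2 + 4*q + 3) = (q + 1)*(q + 3)*(q + 1)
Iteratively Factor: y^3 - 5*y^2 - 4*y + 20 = (y - 2)*(y^2 - 3*y - 10) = (y - 5)*(y - 2)*(y + 2)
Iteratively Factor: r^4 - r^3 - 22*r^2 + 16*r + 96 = (r - 3)*(r^3 + 2*r^2 - 16*r - 32) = (r - 4)*(r - 3)*(r^2 + 6*r + 8) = (r - 4)*(r - 3)*(r + 2)*(r + 4)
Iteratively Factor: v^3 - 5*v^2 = (v - 5)*(v^2) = v*(v - 5)*(v)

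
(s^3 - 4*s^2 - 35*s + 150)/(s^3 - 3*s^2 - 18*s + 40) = (s^2 + s - 30)/(s^2 + 2*s - 8)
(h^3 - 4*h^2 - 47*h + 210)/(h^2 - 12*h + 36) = (h^2 + 2*h - 35)/(h - 6)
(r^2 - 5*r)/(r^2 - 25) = r/(r + 5)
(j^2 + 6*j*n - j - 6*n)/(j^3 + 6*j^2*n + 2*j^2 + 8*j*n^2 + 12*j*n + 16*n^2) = (j^2 + 6*j*n - j - 6*n)/(j^3 + 6*j^2*n + 2*j^2 + 8*j*n^2 + 12*j*n + 16*n^2)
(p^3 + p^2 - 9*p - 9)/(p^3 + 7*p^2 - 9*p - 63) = (p + 1)/(p + 7)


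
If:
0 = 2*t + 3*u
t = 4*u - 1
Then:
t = -3/11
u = 2/11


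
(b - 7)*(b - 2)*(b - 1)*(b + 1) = b^4 - 9*b^3 + 13*b^2 + 9*b - 14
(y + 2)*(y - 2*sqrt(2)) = y^2 - 2*sqrt(2)*y + 2*y - 4*sqrt(2)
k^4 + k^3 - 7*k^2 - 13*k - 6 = (k - 3)*(k + 1)^2*(k + 2)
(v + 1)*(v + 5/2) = v^2 + 7*v/2 + 5/2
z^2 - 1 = (z - 1)*(z + 1)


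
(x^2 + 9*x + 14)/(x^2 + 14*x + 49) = (x + 2)/(x + 7)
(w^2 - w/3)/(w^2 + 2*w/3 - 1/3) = w/(w + 1)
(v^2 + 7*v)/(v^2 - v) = (v + 7)/(v - 1)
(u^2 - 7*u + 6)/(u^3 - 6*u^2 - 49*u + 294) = (u - 1)/(u^2 - 49)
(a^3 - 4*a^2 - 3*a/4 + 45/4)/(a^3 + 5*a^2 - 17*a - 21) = (a^2 - a - 15/4)/(a^2 + 8*a + 7)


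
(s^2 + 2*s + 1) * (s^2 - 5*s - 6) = s^4 - 3*s^3 - 15*s^2 - 17*s - 6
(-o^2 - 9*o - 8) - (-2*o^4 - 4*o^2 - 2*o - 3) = 2*o^4 + 3*o^2 - 7*o - 5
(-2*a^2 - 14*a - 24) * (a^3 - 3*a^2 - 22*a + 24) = -2*a^5 - 8*a^4 + 62*a^3 + 332*a^2 + 192*a - 576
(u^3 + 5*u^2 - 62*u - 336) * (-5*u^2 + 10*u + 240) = -5*u^5 - 15*u^4 + 600*u^3 + 2260*u^2 - 18240*u - 80640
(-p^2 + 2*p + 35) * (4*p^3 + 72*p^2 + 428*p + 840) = -4*p^5 - 64*p^4 - 144*p^3 + 2536*p^2 + 16660*p + 29400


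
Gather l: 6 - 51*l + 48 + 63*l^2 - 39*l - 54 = 63*l^2 - 90*l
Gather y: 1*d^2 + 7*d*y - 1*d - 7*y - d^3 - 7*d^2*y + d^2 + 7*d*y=-d^3 + 2*d^2 - d + y*(-7*d^2 + 14*d - 7)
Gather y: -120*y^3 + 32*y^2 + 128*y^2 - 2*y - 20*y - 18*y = -120*y^3 + 160*y^2 - 40*y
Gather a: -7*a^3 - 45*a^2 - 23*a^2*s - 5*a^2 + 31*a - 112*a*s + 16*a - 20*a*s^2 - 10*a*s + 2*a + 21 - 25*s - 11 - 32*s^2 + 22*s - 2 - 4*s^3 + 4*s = -7*a^3 + a^2*(-23*s - 50) + a*(-20*s^2 - 122*s + 49) - 4*s^3 - 32*s^2 + s + 8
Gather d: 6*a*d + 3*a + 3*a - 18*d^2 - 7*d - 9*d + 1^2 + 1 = 6*a - 18*d^2 + d*(6*a - 16) + 2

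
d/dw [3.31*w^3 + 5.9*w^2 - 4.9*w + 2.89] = 9.93*w^2 + 11.8*w - 4.9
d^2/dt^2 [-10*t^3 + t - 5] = -60*t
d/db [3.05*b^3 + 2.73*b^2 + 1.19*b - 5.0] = 9.15*b^2 + 5.46*b + 1.19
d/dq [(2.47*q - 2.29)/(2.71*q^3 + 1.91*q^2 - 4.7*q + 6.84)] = (-13.3874*q^3 + 13.9*q^2 + 8.7478*q + 6.1318)/(7.3441*q^6 + 10.3522*q^5 - 21.8259*q^4 + 19.1188*q^3 + 48.2188*q^2 - 64.296*q + 46.7856)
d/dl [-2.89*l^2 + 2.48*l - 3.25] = 2.48 - 5.78*l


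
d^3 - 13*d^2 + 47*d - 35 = (d - 7)*(d - 5)*(d - 1)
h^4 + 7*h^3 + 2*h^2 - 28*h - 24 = (h - 2)*(h + 1)*(h + 2)*(h + 6)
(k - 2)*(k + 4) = k^2 + 2*k - 8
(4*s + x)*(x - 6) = 4*s*x - 24*s + x^2 - 6*x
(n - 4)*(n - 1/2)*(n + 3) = n^3 - 3*n^2/2 - 23*n/2 + 6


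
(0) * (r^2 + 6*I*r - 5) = 0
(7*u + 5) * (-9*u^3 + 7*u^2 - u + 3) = -63*u^4 + 4*u^3 + 28*u^2 + 16*u + 15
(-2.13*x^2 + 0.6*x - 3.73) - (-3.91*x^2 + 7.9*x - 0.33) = 1.78*x^2 - 7.3*x - 3.4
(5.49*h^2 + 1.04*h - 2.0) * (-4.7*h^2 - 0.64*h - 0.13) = -25.803*h^4 - 8.4016*h^3 + 8.0207*h^2 + 1.1448*h + 0.26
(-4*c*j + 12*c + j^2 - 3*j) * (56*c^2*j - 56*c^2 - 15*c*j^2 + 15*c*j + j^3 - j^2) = -224*c^3*j^2 + 896*c^3*j - 672*c^3 + 116*c^2*j^3 - 464*c^2*j^2 + 348*c^2*j - 19*c*j^4 + 76*c*j^3 - 57*c*j^2 + j^5 - 4*j^4 + 3*j^3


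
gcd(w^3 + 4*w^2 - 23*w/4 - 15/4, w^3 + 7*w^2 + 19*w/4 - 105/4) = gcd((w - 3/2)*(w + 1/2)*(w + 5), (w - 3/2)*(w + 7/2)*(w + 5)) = w^2 + 7*w/2 - 15/2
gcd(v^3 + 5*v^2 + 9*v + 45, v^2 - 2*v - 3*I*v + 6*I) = v - 3*I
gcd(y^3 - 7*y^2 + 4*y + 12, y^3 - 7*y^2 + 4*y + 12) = y^3 - 7*y^2 + 4*y + 12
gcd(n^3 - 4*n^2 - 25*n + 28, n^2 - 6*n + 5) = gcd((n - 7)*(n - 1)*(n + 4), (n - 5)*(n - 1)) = n - 1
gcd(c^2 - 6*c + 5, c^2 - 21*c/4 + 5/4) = c - 5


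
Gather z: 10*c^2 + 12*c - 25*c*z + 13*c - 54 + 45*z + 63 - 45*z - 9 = 10*c^2 - 25*c*z + 25*c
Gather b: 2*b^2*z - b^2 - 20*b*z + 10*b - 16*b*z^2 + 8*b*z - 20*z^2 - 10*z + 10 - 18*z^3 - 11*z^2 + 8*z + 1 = b^2*(2*z - 1) + b*(-16*z^2 - 12*z + 10) - 18*z^3 - 31*z^2 - 2*z + 11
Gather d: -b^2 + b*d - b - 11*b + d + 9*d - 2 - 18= -b^2 - 12*b + d*(b + 10) - 20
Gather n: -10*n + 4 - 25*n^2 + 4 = -25*n^2 - 10*n + 8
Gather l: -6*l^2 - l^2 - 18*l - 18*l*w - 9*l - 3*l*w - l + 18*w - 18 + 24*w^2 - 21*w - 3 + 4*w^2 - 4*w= -7*l^2 + l*(-21*w - 28) + 28*w^2 - 7*w - 21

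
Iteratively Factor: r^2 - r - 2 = (r + 1)*(r - 2)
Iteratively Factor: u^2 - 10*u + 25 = (u - 5)*(u - 5)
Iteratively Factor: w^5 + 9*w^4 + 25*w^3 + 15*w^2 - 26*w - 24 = (w + 2)*(w^4 + 7*w^3 + 11*w^2 - 7*w - 12) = (w + 2)*(w + 3)*(w^3 + 4*w^2 - w - 4) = (w - 1)*(w + 2)*(w + 3)*(w^2 + 5*w + 4) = (w - 1)*(w + 2)*(w + 3)*(w + 4)*(w + 1)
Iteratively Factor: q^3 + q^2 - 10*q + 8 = (q - 2)*(q^2 + 3*q - 4) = (q - 2)*(q + 4)*(q - 1)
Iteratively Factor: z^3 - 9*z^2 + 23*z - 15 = (z - 3)*(z^2 - 6*z + 5) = (z - 3)*(z - 1)*(z - 5)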